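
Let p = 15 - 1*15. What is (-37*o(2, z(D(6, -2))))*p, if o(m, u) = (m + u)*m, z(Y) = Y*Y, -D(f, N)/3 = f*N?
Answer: 0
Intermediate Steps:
D(f, N) = -3*N*f (D(f, N) = -3*f*N = -3*N*f)
z(Y) = Y**2
o(m, u) = m*(m + u)
p = 0 (p = 15 - 15 = 0)
(-37*o(2, z(D(6, -2))))*p = -74*(2 + (-3*(-2)*6)**2)*0 = -74*(2 + 36**2)*0 = -74*(2 + 1296)*0 = -74*1298*0 = -37*2596*0 = -96052*0 = 0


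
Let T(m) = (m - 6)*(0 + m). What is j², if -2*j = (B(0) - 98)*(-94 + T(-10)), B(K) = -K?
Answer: 10458756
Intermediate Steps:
T(m) = m*(-6 + m) (T(m) = (-6 + m)*m = m*(-6 + m))
j = 3234 (j = -(-1*0 - 98)*(-94 - 10*(-6 - 10))/2 = -(0 - 98)*(-94 - 10*(-16))/2 = -(-49)*(-94 + 160) = -(-49)*66 = -½*(-6468) = 3234)
j² = 3234² = 10458756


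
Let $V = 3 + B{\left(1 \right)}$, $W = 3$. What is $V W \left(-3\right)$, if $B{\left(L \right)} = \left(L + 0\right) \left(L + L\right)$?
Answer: $-45$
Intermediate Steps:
$B{\left(L \right)} = 2 L^{2}$ ($B{\left(L \right)} = L 2 L = 2 L^{2}$)
$V = 5$ ($V = 3 + 2 \cdot 1^{2} = 3 + 2 \cdot 1 = 3 + 2 = 5$)
$V W \left(-3\right) = 5 \cdot 3 \left(-3\right) = 15 \left(-3\right) = -45$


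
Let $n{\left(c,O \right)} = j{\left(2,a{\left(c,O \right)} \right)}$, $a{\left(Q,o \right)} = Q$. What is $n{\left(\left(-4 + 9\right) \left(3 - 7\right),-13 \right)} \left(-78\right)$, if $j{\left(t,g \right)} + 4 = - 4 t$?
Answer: $936$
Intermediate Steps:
$j{\left(t,g \right)} = -4 - 4 t$
$n{\left(c,O \right)} = -12$ ($n{\left(c,O \right)} = -4 - 8 = -12$)
$n{\left(\left(-4 + 9\right) \left(3 - 7\right),-13 \right)} \left(-78\right) = \left(-12\right) \left(-78\right) = 936$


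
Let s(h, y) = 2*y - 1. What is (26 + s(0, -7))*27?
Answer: 297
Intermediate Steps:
s(h, y) = -1 + 2*y
(26 + s(0, -7))*27 = (26 + (-1 + 2*(-7)))*27 = (26 + (-1 - 14))*27 = (26 - 15)*27 = 11*27 = 297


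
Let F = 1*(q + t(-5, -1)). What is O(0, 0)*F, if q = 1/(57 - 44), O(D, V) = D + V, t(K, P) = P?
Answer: 0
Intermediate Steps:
q = 1/13 ≈ 0.076923
F = -12/13 (F = 1*(1/13 - 1) = 1*(-12/13) = -12/13 ≈ -0.92308)
O(0, 0)*F = (0 + 0)*(-12/13) = 0*(-12/13) = 0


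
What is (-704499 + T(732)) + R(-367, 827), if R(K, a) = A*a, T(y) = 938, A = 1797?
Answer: 782558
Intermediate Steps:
R(K, a) = 1797*a
(-704499 + T(732)) + R(-367, 827) = (-704499 + 938) + 1797*827 = -703561 + 1486119 = 782558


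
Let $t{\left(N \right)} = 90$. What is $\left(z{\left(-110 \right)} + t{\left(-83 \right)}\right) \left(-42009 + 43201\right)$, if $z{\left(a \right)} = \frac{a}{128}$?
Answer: $\frac{850045}{8} \approx 1.0626 \cdot 10^{5}$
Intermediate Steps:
$z{\left(a \right)} = \frac{a}{128}$ ($z{\left(a \right)} = a \frac{1}{128} = \frac{a}{128}$)
$\left(z{\left(-110 \right)} + t{\left(-83 \right)}\right) \left(-42009 + 43201\right) = \left(\frac{1}{128} \left(-110\right) + 90\right) \left(-42009 + 43201\right) = \left(- \frac{55}{64} + 90\right) 1192 = \frac{5705}{64} \cdot 1192 = \frac{850045}{8}$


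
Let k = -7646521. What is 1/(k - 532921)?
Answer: -1/8179442 ≈ -1.2226e-7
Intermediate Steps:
1/(k - 532921) = 1/(-7646521 - 532921) = 1/(-8179442) = -1/8179442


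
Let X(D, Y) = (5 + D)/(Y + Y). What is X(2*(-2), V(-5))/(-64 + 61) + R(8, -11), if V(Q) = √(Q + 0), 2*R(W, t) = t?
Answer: -11/2 + I*√5/30 ≈ -5.5 + 0.074536*I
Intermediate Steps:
R(W, t) = t/2
V(Q) = √Q
X(D, Y) = (5 + D)/(2*Y) (X(D, Y) = (5 + D)/((2*Y)) = (5 + D)*(1/(2*Y)) = (5 + D)/(2*Y))
X(2*(-2), V(-5))/(-64 + 61) + R(8, -11) = ((5 + 2*(-2))/(2*(√(-5))))/(-64 + 61) + (½)*(-11) = ((5 - 4)/(2*((I*√5))))/(-3) - 11/2 = -(-I*√5/5)/6 - 11/2 = -(-1)*I*√5/30 - 11/2 = I*√5/30 - 11/2 = -11/2 + I*√5/30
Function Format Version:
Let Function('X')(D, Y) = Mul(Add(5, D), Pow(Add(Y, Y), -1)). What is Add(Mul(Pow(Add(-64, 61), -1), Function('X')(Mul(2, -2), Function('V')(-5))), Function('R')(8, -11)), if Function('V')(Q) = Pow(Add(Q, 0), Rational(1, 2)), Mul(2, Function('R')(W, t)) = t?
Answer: Add(Rational(-11, 2), Mul(Rational(1, 30), I, Pow(5, Rational(1, 2)))) ≈ Add(-5.5000, Mul(0.074536, I))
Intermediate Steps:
Function('R')(W, t) = Mul(Rational(1, 2), t)
Function('V')(Q) = Pow(Q, Rational(1, 2))
Function('X')(D, Y) = Mul(Rational(1, 2), Pow(Y, -1), Add(5, D)) (Function('X')(D, Y) = Mul(Add(5, D), Pow(Mul(2, Y), -1)) = Mul(Add(5, D), Mul(Rational(1, 2), Pow(Y, -1))) = Mul(Rational(1, 2), Pow(Y, -1), Add(5, D)))
Add(Mul(Pow(Add(-64, 61), -1), Function('X')(Mul(2, -2), Function('V')(-5))), Function('R')(8, -11)) = Add(Mul(Pow(Add(-64, 61), -1), Mul(Rational(1, 2), Pow(Pow(-5, Rational(1, 2)), -1), Add(5, Mul(2, -2)))), Mul(Rational(1, 2), -11)) = Add(Mul(Pow(-3, -1), Mul(Rational(1, 2), Pow(Mul(I, Pow(5, Rational(1, 2))), -1), Add(5, -4))), Rational(-11, 2)) = Add(Mul(Rational(-1, 3), Mul(Rational(1, 2), Mul(Rational(-1, 5), I, Pow(5, Rational(1, 2))), 1)), Rational(-11, 2)) = Add(Mul(Rational(-1, 3), Mul(Rational(-1, 10), I, Pow(5, Rational(1, 2)))), Rational(-11, 2)) = Add(Mul(Rational(1, 30), I, Pow(5, Rational(1, 2))), Rational(-11, 2)) = Add(Rational(-11, 2), Mul(Rational(1, 30), I, Pow(5, Rational(1, 2))))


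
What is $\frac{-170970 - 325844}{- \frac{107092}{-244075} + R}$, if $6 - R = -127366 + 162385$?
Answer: $\frac{121259877050}{8545690883} \approx 14.19$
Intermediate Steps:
$R = -35013$ ($R = 6 - \left(-127366 + 162385\right) = 6 - 35019 = -35013$)
$\frac{-170970 - 325844}{- \frac{107092}{-244075} + R} = \frac{-170970 - 325844}{- \frac{107092}{-244075} - 35013} = - \frac{496814}{\left(-107092\right) \left(- \frac{1}{244075}\right) - 35013} = - \frac{496814}{\frac{107092}{244075} - 35013} = - \frac{496814}{- \frac{8545690883}{244075}} = \left(-496814\right) \left(- \frac{244075}{8545690883}\right) = \frac{121259877050}{8545690883}$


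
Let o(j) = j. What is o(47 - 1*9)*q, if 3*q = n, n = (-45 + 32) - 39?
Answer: -1976/3 ≈ -658.67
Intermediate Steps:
n = -52 (n = -13 - 39 = -52)
q = -52/3 (q = (⅓)*(-52) = -52/3 ≈ -17.333)
o(47 - 1*9)*q = (47 - 1*9)*(-52/3) = (47 - 9)*(-52/3) = 38*(-52/3) = -1976/3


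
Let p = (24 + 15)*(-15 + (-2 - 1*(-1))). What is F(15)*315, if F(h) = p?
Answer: -196560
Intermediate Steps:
p = -624 (p = 39*(-15 + (-2 + 1)) = 39*(-15 - 1) = 39*(-16) = -624)
F(h) = -624
F(15)*315 = -624*315 = -196560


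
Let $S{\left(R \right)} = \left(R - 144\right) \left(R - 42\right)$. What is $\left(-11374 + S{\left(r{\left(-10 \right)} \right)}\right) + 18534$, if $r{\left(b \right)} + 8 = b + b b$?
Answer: $4680$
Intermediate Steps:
$r{\left(b \right)} = -8 + b + b^{2}$ ($r{\left(b \right)} = -8 + \left(b + b b\right) = -8 + \left(b + b^{2}\right) = -8 + b + b^{2}$)
$S{\left(R \right)} = \left(-144 + R\right) \left(-42 + R\right)$
$\left(-11374 + S{\left(r{\left(-10 \right)} \right)}\right) + 18534 = \left(-11374 + \left(6048 + \left(-8 - 10 + \left(-10\right)^{2}\right)^{2} - 186 \left(-8 - 10 + \left(-10\right)^{2}\right)\right)\right) + 18534 = \left(-11374 + \left(6048 + \left(-8 - 10 + 100\right)^{2} - 186 \left(-8 - 10 + 100\right)\right)\right) + 18534 = \left(-11374 + \left(6048 + 82^{2} - 15252\right)\right) + 18534 = \left(-11374 + \left(6048 + 6724 - 15252\right)\right) + 18534 = \left(-11374 - 2480\right) + 18534 = -13854 + 18534 = 4680$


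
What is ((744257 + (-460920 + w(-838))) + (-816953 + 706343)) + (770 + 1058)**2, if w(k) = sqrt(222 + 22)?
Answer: 3514311 + 2*sqrt(61) ≈ 3.5143e+6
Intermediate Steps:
w(k) = 2*sqrt(61) (w(k) = sqrt(244) = 2*sqrt(61))
((744257 + (-460920 + w(-838))) + (-816953 + 706343)) + (770 + 1058)**2 = ((744257 + (-460920 + 2*sqrt(61))) + (-816953 + 706343)) + (770 + 1058)**2 = ((283337 + 2*sqrt(61)) - 110610) + 1828**2 = (172727 + 2*sqrt(61)) + 3341584 = 3514311 + 2*sqrt(61)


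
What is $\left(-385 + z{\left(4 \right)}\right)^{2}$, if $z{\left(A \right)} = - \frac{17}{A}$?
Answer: $\frac{2424249}{16} \approx 1.5152 \cdot 10^{5}$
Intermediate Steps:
$\left(-385 + z{\left(4 \right)}\right)^{2} = \left(-385 - \frac{17}{4}\right)^{2} = \left(- \frac{1557}{4}\right)^{2} = \frac{2424249}{16}$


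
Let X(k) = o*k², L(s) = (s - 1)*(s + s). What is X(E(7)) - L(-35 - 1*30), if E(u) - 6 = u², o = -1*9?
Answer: -35805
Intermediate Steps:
L(s) = 2*s*(-1 + s) (L(s) = (-1 + s)*(2*s) = 2*s*(-1 + s))
o = -9
E(u) = 6 + u²
X(k) = -9*k²
X(E(7)) - L(-35 - 1*30) = -9*(6 + 7²)² - 2*(-35 - 1*30)*(-1 + (-35 - 1*30)) = -9*(6 + 49)² - 2*(-35 - 30)*(-1 + (-35 - 30)) = -9*55² - 2*(-65)*(-1 - 65) = -9*3025 - 2*(-65)*(-66) = -27225 - 1*8580 = -27225 - 8580 = -35805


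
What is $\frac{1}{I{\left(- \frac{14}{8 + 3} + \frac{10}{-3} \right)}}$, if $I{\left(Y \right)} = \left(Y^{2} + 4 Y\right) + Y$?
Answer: $- \frac{1089}{1976} \approx -0.55111$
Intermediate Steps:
$I{\left(Y \right)} = Y^{2} + 5 Y$
$\frac{1}{I{\left(- \frac{14}{8 + 3} + \frac{10}{-3} \right)}} = \frac{1}{\left(- \frac{14}{8 + 3} + \frac{10}{-3}\right) \left(5 - \left(\frac{10}{3} + \frac{14}{8 + 3}\right)\right)} = \frac{1}{\left(- \frac{14}{11} + 10 \left(- \frac{1}{3}\right)\right) \left(5 - \left(\frac{10}{3} + \frac{14}{11}\right)\right)} = \frac{1}{\left(\left(-14\right) \frac{1}{11} - \frac{10}{3}\right) \left(5 - \frac{152}{33}\right)} = \frac{1}{\left(- \frac{14}{11} - \frac{10}{3}\right) \left(5 - \frac{152}{33}\right)} = \frac{1}{\left(- \frac{152}{33}\right) \left(5 - \frac{152}{33}\right)} = \frac{1}{\left(- \frac{152}{33}\right) \frac{13}{33}} = \frac{1}{- \frac{1976}{1089}} = - \frac{1089}{1976}$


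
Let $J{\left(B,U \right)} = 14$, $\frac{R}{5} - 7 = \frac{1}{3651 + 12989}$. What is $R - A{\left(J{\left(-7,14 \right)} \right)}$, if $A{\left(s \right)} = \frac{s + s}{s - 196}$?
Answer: $\frac{116993}{3328} \approx 35.154$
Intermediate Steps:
$R = \frac{116481}{3328}$ ($R = 35 + \frac{5}{3651 + 12989} = 35 + \frac{5}{16640} = 35 + 5 \cdot \frac{1}{16640} = 35 + \frac{1}{3328} = \frac{116481}{3328} \approx 35.0$)
$A{\left(s \right)} = \frac{2 s}{-196 + s}$
$R - A{\left(J{\left(-7,14 \right)} \right)} = \frac{116481}{3328} - 2 \cdot 14 \frac{1}{-196 + 14} = \frac{116481}{3328} - 2 \cdot 14 \frac{1}{-182} = \frac{116481}{3328} - 2 \cdot 14 \left(- \frac{1}{182}\right) = \frac{116481}{3328} - - \frac{2}{13} = \frac{116481}{3328} + \frac{2}{13} = \frac{116993}{3328}$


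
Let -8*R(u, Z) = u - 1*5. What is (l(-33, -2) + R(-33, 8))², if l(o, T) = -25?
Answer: 6561/16 ≈ 410.06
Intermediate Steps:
R(u, Z) = 5/8 - u/8 (R(u, Z) = -(u - 1*5)/8 = -(u - 5)/8 = -(-5 + u)/8 = 5/8 - u/8)
(l(-33, -2) + R(-33, 8))² = (-25 + (5/8 - ⅛*(-33)))² = (-25 + (5/8 + 33/8))² = (-25 + 19/4)² = (-81/4)² = 6561/16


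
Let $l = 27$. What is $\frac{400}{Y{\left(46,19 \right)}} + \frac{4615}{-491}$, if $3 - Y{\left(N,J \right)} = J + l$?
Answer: $- \frac{394845}{21113} \approx -18.702$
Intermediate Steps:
$Y{\left(N,J \right)} = -24 - J$ ($Y{\left(N,J \right)} = 3 - \left(J + 27\right) = 3 - \left(27 + J\right) = -24 - J$)
$\frac{400}{Y{\left(46,19 \right)}} + \frac{4615}{-491} = \frac{400}{-24 - 19} + \frac{4615}{-491} = \frac{400}{-24 - 19} + 4615 \left(- \frac{1}{491}\right) = \frac{400}{-43} - \frac{4615}{491} = 400 \left(- \frac{1}{43}\right) - \frac{4615}{491} = - \frac{400}{43} - \frac{4615}{491} = - \frac{394845}{21113}$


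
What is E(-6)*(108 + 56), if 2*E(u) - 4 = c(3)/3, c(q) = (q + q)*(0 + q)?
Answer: 820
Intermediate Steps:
c(q) = 2*q**2 (c(q) = (2*q)*q = 2*q**2)
E(u) = 5 (E(u) = 2 + ((2*3**2)/3)/2 = 2 + ((2*9)*(1/3))/2 = 2 + (18*(1/3))/2 = 2 + (1/2)*6 = 2 + 3 = 5)
E(-6)*(108 + 56) = 5*(108 + 56) = 5*164 = 820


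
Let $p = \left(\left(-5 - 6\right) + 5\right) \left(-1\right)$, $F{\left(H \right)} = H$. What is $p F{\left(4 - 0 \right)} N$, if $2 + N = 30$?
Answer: $672$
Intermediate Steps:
$N = 28$ ($N = -2 + 30 = 28$)
$p = 6$ ($p = \left(\left(-5 - 6\right) + 5\right) \left(-1\right) = \left(-11 + 5\right) \left(-1\right) = \left(-6\right) \left(-1\right) = 6$)
$p F{\left(4 - 0 \right)} N = 6 \left(4 - 0\right) 28 = 6 \left(4 + 0\right) 28 = 6 \cdot 4 \cdot 28 = 24 \cdot 28 = 672$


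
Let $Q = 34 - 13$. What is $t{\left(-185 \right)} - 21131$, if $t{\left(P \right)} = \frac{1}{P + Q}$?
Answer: $- \frac{3465485}{164} \approx -21131.0$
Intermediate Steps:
$Q = 21$
$t{\left(P \right)} = \frac{1}{21 + P}$ ($t{\left(P \right)} = \frac{1}{P + 21} = \frac{1}{21 + P}$)
$t{\left(-185 \right)} - 21131 = \frac{1}{21 - 185} - 21131 = \frac{1}{-164} - 21131 = - \frac{1}{164} - 21131 = - \frac{3465485}{164}$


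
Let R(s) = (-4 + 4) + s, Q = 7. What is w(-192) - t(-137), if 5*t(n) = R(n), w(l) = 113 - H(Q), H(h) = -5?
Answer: 727/5 ≈ 145.40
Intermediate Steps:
R(s) = s (R(s) = 0 + s = s)
w(l) = 118 (w(l) = 113 - 1*(-5) = 113 + 5 = 118)
t(n) = n/5
w(-192) - t(-137) = 118 - (-137)/5 = 118 - 1*(-137/5) = 118 + 137/5 = 727/5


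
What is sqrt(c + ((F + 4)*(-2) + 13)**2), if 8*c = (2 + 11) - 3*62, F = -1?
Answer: sqrt(438)/4 ≈ 5.2321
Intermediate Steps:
c = -173/8 (c = ((2 + 11) - 3*62)/8 = (13 - 186)/8 = (1/8)*(-173) = -173/8 ≈ -21.625)
sqrt(c + ((F + 4)*(-2) + 13)**2) = sqrt(-173/8 + ((-1 + 4)*(-2) + 13)**2) = sqrt(-173/8 + (3*(-2) + 13)**2) = sqrt(-173/8 + (-6 + 13)**2) = sqrt(-173/8 + 7**2) = sqrt(-173/8 + 49) = sqrt(219/8) = sqrt(438)/4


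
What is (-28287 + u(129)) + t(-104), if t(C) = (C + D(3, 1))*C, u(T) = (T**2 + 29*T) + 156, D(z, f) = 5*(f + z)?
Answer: 987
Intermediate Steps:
D(z, f) = 5*f + 5*z
u(T) = 156 + T**2 + 29*T
t(C) = C*(20 + C) (t(C) = (C + (5*1 + 5*3))*C = (C + (5 + 15))*C = (C + 20)*C = (20 + C)*C = C*(20 + C))
(-28287 + u(129)) + t(-104) = (-28287 + (156 + 129**2 + 29*129)) - 104*(20 - 104) = (-28287 + (156 + 16641 + 3741)) - 104*(-84) = (-28287 + 20538) + 8736 = -7749 + 8736 = 987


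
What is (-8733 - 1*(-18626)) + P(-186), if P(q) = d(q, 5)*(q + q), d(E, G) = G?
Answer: 8033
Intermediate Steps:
P(q) = 10*q (P(q) = 5*(q + q) = 5*(2*q) = 10*q)
(-8733 - 1*(-18626)) + P(-186) = (-8733 - 1*(-18626)) + 10*(-186) = (-8733 + 18626) - 1860 = 9893 - 1860 = 8033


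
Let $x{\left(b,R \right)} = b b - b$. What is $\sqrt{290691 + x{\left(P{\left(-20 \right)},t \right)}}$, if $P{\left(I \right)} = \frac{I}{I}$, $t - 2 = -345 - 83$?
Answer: $3 \sqrt{32299} \approx 539.16$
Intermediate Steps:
$t = -426$ ($t = 2 - 428 = -426$)
$P{\left(I \right)} = 1$
$x{\left(b,R \right)} = b^{2} - b$
$\sqrt{290691 + x{\left(P{\left(-20 \right)},t \right)}} = \sqrt{290691 + 1 \left(-1 + 1\right)} = \sqrt{290691 + 1 \cdot 0} = \sqrt{290691 + 0} = \sqrt{290691} = 3 \sqrt{32299}$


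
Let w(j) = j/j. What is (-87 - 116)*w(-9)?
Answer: -203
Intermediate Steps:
w(j) = 1
(-87 - 116)*w(-9) = (-87 - 116)*1 = -203*1 = -203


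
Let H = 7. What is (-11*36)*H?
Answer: -2772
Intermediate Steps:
(-11*36)*H = -11*36*7 = -396*7 = -2772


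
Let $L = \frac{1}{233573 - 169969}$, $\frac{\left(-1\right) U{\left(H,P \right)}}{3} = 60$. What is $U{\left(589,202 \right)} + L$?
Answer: $- \frac{11448719}{63604} \approx -180.0$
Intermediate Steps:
$U{\left(H,P \right)} = -180$ ($U{\left(H,P \right)} = \left(-3\right) 60 = -180$)
$L = \frac{1}{63604} \approx 1.5722 \cdot 10^{-5}$
$U{\left(589,202 \right)} + L = -180 + \frac{1}{63604} = - \frac{11448719}{63604}$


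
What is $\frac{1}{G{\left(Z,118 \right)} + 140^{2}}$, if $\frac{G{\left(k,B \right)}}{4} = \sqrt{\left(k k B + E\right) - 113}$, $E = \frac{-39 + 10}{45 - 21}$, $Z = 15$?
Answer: $\frac{4200}{82229363} - \frac{\sqrt{3806754}}{1151211082} \approx 4.9382 \cdot 10^{-5}$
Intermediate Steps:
$E = - \frac{29}{24} \approx -1.2083$
$G{\left(k,B \right)} = 4 \sqrt{- \frac{2741}{24} + B k^{2}}$ ($G{\left(k,B \right)} = 4 \sqrt{\left(k k B - \frac{29}{24}\right) - 113} = 4 \sqrt{\left(k^{2} B - \frac{29}{24}\right) - 113} = 4 \sqrt{\left(B k^{2} - \frac{29}{24}\right) - 113} = 4 \sqrt{\left(- \frac{29}{24} + B k^{2}\right) - 113} = 4 \sqrt{- \frac{2741}{24} + B k^{2}}$)
$\frac{1}{G{\left(Z,118 \right)} + 140^{2}} = \frac{1}{\frac{\sqrt{-16446 + 144 \cdot 118 \cdot 15^{2}}}{3} + 140^{2}} = \frac{1}{\frac{\sqrt{-16446 + 144 \cdot 118 \cdot 225}}{3} + 19600} = \frac{1}{\frac{\sqrt{-16446 + 3823200}}{3} + 19600} = \frac{1}{\frac{\sqrt{3806754}}{3} + 19600} = \frac{1}{19600 + \frac{\sqrt{3806754}}{3}}$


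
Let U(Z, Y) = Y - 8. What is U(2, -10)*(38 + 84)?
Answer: -2196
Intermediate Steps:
U(Z, Y) = -8 + Y
U(2, -10)*(38 + 84) = (-8 - 10)*(38 + 84) = -18*122 = -2196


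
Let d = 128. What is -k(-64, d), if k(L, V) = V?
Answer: -128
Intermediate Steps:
-k(-64, d) = -1*128 = -128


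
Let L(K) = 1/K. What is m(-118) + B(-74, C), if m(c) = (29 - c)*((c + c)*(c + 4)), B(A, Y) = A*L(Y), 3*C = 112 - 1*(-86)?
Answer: 130511267/33 ≈ 3.9549e+6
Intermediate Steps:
C = 66 (C = (112 - 1*(-86))/3 = (112 + 86)/3 = (⅓)*198 = 66)
B(A, Y) = A/Y
m(c) = 2*c*(4 + c)*(29 - c) (m(c) = (29 - c)*((2*c)*(4 + c)) = (29 - c)*(2*c*(4 + c)) = 2*c*(4 + c)*(29 - c))
m(-118) + B(-74, C) = 2*(-118)*(116 - 1*(-118)² + 25*(-118)) - 74/66 = 2*(-118)*(116 - 1*13924 - 2950) - 74*1/66 = 2*(-118)*(116 - 13924 - 2950) - 37/33 = 2*(-118)*(-16758) - 37/33 = 3954888 - 37/33 = 130511267/33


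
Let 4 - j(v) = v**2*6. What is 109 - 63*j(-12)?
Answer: 54289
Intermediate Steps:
j(v) = 4 - 6*v**2 (j(v) = 4 - v**2*6 = 4 - 6*v**2)
109 - 63*j(-12) = 109 - 63*(4 - 6*(-12)**2) = 109 - 63*(4 - 6*144) = 109 - 63*(4 - 864) = 109 - 63*(-860) = 109 + 54180 = 54289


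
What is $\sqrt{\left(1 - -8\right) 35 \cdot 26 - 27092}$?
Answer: $i \sqrt{18902} \approx 137.48 i$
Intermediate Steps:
$\sqrt{\left(1 - -8\right) 35 \cdot 26 - 27092} = \sqrt{\left(1 + 8\right) 35 \cdot 26 - 27092} = \sqrt{9 \cdot 35 \cdot 26 - 27092} = \sqrt{315 \cdot 26 - 27092} = \sqrt{8190 - 27092} = \sqrt{-18902} = i \sqrt{18902}$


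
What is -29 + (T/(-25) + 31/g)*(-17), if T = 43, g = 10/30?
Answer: -39519/25 ≈ -1580.8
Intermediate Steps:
g = ⅓ (g = 10*(1/30) = ⅓ ≈ 0.33333)
-29 + (T/(-25) + 31/g)*(-17) = -29 + (43/(-25) + 31/(⅓))*(-17) = -29 + (43*(-1/25) + 31*3)*(-17) = -29 + (-43/25 + 93)*(-17) = -29 + (2282/25)*(-17) = -29 - 38794/25 = -39519/25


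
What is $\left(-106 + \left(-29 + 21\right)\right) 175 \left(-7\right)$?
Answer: $139650$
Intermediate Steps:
$\left(-106 + \left(-29 + 21\right)\right) 175 \left(-7\right) = \left(-106 - 8\right) 175 \left(-7\right) = \left(-114\right) 175 \left(-7\right) = \left(-19950\right) \left(-7\right) = 139650$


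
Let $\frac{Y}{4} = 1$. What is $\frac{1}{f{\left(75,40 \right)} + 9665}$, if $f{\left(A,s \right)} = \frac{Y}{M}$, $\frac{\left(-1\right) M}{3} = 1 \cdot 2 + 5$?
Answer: $\frac{21}{202961} \approx 0.00010347$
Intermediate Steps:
$Y = 4$ ($Y = 4 \cdot 1 = 4$)
$M = -21$ ($M = - 3 \left(1 \cdot 2 + 5\right) = - 3 \left(2 + 5\right) = \left(-3\right) 7 = -21$)
$f{\left(A,s \right)} = - \frac{4}{21}$ ($f{\left(A,s \right)} = \frac{4}{-21} = 4 \left(- \frac{1}{21}\right) = - \frac{4}{21}$)
$\frac{1}{f{\left(75,40 \right)} + 9665} = \frac{1}{- \frac{4}{21} + 9665} = \frac{1}{\frac{202961}{21}} = \frac{21}{202961}$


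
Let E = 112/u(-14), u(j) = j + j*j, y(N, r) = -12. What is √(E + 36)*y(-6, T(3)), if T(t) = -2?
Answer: -24*√1547/13 ≈ -72.613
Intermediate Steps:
u(j) = j + j²
E = 8/13 (E = 112/((-14*(1 - 14))) = 112/((-14*(-13))) = 112/182 = 112*(1/182) = 8/13 ≈ 0.61539)
√(E + 36)*y(-6, T(3)) = √(8/13 + 36)*(-12) = √(476/13)*(-12) = (2*√1547/13)*(-12) = -24*√1547/13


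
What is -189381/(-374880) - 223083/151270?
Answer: -261817577/270038560 ≈ -0.96956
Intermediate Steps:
-189381/(-374880) - 223083/151270 = -189381*(-1/374880) - 223083*1/151270 = 63127/124960 - 31869/21610 = -261817577/270038560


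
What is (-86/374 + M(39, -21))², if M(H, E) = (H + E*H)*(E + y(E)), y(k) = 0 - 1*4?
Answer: 13296648652849/34969 ≈ 3.8024e+8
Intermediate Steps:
y(k) = -4 (y(k) = 0 - 4 = -4)
M(H, E) = (-4 + E)*(H + E*H) (M(H, E) = (H + E*H)*(E - 4) = (H + E*H)*(-4 + E) = (-4 + E)*(H + E*H))
(-86/374 + M(39, -21))² = (-86/374 + 39*(-4 + (-21)² - 3*(-21)))² = (-86*1/374 + 39*(-4 + 441 + 63))² = (-43/187 + 39*500)² = (-43/187 + 19500)² = (3646457/187)² = 13296648652849/34969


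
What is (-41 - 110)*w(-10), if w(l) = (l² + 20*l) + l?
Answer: 16610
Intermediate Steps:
w(l) = l² + 21*l
(-41 - 110)*w(-10) = (-41 - 110)*(-10*(21 - 10)) = -(-1510)*11 = -151*(-110) = 16610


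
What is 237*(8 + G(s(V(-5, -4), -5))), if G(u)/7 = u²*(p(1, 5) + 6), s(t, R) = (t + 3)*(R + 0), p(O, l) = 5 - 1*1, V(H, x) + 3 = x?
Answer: 6637896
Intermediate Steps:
V(H, x) = -3 + x
p(O, l) = 4 (p(O, l) = 5 - 1 = 4)
s(t, R) = R*(3 + t) (s(t, R) = (3 + t)*R = R*(3 + t))
G(u) = 70*u² (G(u) = 7*(u²*(4 + 6)) = 7*(u²*10) = 7*(10*u²) = 70*u²)
237*(8 + G(s(V(-5, -4), -5))) = 237*(8 + 70*(-5*(3 + (-3 - 4)))²) = 237*(8 + 70*(-5*(3 - 7))²) = 237*(8 + 70*(-5*(-4))²) = 237*(8 + 70*20²) = 237*(8 + 70*400) = 237*(8 + 28000) = 237*28008 = 6637896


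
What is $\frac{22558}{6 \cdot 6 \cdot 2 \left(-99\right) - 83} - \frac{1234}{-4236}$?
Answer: $- \frac{43328657}{15272898} \approx -2.837$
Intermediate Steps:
$\frac{22558}{6 \cdot 6 \cdot 2 \left(-99\right) - 83} - \frac{1234}{-4236} = \frac{22558}{36 \cdot 2 \left(-99\right) - 83} - - \frac{617}{2118} = \frac{22558}{72 \left(-99\right) - 83} + \frac{617}{2118} = \frac{22558}{-7128 - 83} + \frac{617}{2118} = \frac{22558}{-7211} + \frac{617}{2118} = 22558 \left(- \frac{1}{7211}\right) + \frac{617}{2118} = - \frac{22558}{7211} + \frac{617}{2118} = - \frac{43328657}{15272898}$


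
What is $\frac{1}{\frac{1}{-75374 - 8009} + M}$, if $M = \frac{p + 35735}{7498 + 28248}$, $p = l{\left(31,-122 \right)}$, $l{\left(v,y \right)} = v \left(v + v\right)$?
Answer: $\frac{2980608718}{3139917885} \approx 0.94926$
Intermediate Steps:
$l{\left(v,y \right)} = 2 v^{2}$ ($l{\left(v,y \right)} = v 2 v = 2 v^{2}$)
$p = 1922$ ($p = 2 \cdot 31^{2} = 2 \cdot 961 = 1922$)
$M = \frac{37657}{35746}$ ($M = \frac{1922 + 35735}{7498 + 28248} = \frac{37657}{35746} \approx 1.0535$)
$\frac{1}{\frac{1}{-75374 - 8009} + M} = \frac{1}{\frac{1}{-75374 - 8009} + \frac{37657}{35746}} = \frac{1}{\frac{1}{-83383} + \frac{37657}{35746}} = \frac{1}{- \frac{1}{83383} + \frac{37657}{35746}} = \frac{1}{\frac{3139917885}{2980608718}} = \frac{2980608718}{3139917885}$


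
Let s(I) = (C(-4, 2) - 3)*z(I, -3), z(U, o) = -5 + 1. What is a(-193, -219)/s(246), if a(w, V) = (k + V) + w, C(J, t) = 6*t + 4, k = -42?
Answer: 227/26 ≈ 8.7308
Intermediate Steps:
C(J, t) = 4 + 6*t
z(U, o) = -4
a(w, V) = -42 + V + w (a(w, V) = (-42 + V) + w = -42 + V + w)
s(I) = -52 (s(I) = ((4 + 6*2) - 3)*(-4) = ((4 + 12) - 3)*(-4) = (16 - 3)*(-4) = 13*(-4) = -52)
a(-193, -219)/s(246) = (-42 - 219 - 193)/(-52) = -454*(-1/52) = 227/26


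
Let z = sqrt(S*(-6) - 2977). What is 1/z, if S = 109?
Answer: -I*sqrt(3631)/3631 ≈ -0.016595*I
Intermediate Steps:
z = I*sqrt(3631) (z = sqrt(109*(-6) - 2977) = sqrt(-654 - 2977) = sqrt(-3631) = I*sqrt(3631) ≈ 60.258*I)
1/z = 1/(I*sqrt(3631)) = -I*sqrt(3631)/3631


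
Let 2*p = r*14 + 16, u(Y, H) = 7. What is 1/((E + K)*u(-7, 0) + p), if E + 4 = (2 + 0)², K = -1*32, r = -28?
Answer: -1/412 ≈ -0.0024272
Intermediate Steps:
K = -32
p = -188 (p = (-28*14 + 16)/2 = (-392 + 16)/2 = (½)*(-376) = -188)
E = 0 (E = -4 + (2 + 0)² = -4 + 2² = -4 + 4 = 0)
1/((E + K)*u(-7, 0) + p) = 1/((0 - 32)*7 - 188) = 1/(-32*7 - 188) = 1/(-224 - 188) = 1/(-412) = -1/412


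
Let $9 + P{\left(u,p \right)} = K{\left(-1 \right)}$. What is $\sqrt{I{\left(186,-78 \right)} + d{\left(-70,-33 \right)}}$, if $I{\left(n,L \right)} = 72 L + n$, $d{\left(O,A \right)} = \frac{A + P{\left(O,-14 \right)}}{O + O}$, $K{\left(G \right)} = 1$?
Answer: $\frac{i \sqrt{26605565}}{70} \approx 73.687 i$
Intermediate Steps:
$P{\left(u,p \right)} = -8$ ($P{\left(u,p \right)} = -9 + 1 = -8$)
$d{\left(O,A \right)} = \frac{-8 + A}{2 O}$ ($d{\left(O,A \right)} = \frac{A - 8}{O + O} = \frac{-8 + A}{2 O}$)
$I{\left(n,L \right)} = n + 72 L$
$\sqrt{I{\left(186,-78 \right)} + d{\left(-70,-33 \right)}} = \sqrt{\left(186 + 72 \left(-78\right)\right) + \frac{-8 - 33}{2 \left(-70\right)}} = \sqrt{\left(186 - 5616\right) + \frac{1}{2} \left(- \frac{1}{70}\right) \left(-41\right)} = \sqrt{-5430 + \frac{41}{140}} = \sqrt{- \frac{760159}{140}} = \frac{i \sqrt{26605565}}{70}$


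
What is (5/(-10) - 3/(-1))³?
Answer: 125/8 ≈ 15.625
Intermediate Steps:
(5/(-10) - 3/(-1))³ = (5*(-⅒) - 3*(-1))³ = (-½ + 3)³ = (5/2)³ = 125/8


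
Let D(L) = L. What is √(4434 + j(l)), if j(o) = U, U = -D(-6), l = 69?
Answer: 2*√1110 ≈ 66.633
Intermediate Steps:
U = 6 (U = -1*(-6) = 6)
j(o) = 6
√(4434 + j(l)) = √(4434 + 6) = √4440 = 2*√1110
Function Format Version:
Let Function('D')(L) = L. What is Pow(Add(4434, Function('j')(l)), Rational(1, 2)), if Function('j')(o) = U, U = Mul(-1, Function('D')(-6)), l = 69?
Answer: Mul(2, Pow(1110, Rational(1, 2))) ≈ 66.633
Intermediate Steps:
U = 6 (U = Mul(-1, -6) = 6)
Function('j')(o) = 6
Pow(Add(4434, Function('j')(l)), Rational(1, 2)) = Pow(Add(4434, 6), Rational(1, 2)) = Pow(4440, Rational(1, 2)) = Mul(2, Pow(1110, Rational(1, 2)))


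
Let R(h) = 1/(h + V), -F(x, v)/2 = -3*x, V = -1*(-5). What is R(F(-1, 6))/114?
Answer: -1/114 ≈ -0.0087719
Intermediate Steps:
V = 5
F(x, v) = 6*x (F(x, v) = -(-6)*x = 6*x)
R(h) = 1/(5 + h) (R(h) = 1/(h + 5) = 1/(5 + h))
R(F(-1, 6))/114 = 1/((5 + 6*(-1))*114) = (1/114)/(5 - 6) = (1/114)/(-1) = -1*1/114 = -1/114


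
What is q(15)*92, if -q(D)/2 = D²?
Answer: -41400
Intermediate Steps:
q(D) = -2*D²
q(15)*92 = -2*15²*92 = -2*225*92 = -450*92 = -41400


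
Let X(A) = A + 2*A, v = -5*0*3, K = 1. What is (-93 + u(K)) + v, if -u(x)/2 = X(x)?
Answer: -99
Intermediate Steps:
v = 0 (v = 0*3 = 0)
X(A) = 3*A
u(x) = -6*x
(-93 + u(K)) + v = (-93 - 6*1) + 0 = (-93 - 6) + 0 = -99 + 0 = -99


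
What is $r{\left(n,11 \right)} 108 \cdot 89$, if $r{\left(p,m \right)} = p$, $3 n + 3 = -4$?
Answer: $-22428$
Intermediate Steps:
$n = - \frac{7}{3}$ ($n = -1 + \frac{1}{3} \left(-4\right) = -1 - \frac{4}{3} = - \frac{7}{3} \approx -2.3333$)
$r{\left(n,11 \right)} 108 \cdot 89 = \left(- \frac{7}{3}\right) 108 \cdot 89 = \left(-252\right) 89 = -22428$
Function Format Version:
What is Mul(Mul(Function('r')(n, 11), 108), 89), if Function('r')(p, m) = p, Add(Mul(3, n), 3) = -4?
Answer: -22428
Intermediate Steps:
n = Rational(-7, 3) (n = Add(-1, Mul(Rational(1, 3), -4)) = Add(-1, Rational(-4, 3)) = Rational(-7, 3) ≈ -2.3333)
Mul(Mul(Function('r')(n, 11), 108), 89) = Mul(Mul(Rational(-7, 3), 108), 89) = Mul(-252, 89) = -22428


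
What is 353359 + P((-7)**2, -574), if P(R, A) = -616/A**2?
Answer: 4157975331/11767 ≈ 3.5336e+5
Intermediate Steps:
P(R, A) = -616/A**2
353359 + P((-7)**2, -574) = 353359 - 616/(-574)**2 = 353359 - 616*1/329476 = 353359 - 22/11767 = 4157975331/11767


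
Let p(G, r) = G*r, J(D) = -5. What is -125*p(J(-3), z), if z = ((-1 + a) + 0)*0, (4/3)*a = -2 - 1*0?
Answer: 0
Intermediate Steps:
a = -3/2 (a = 3*(-2 - 1*0)/4 = 3*(-2 + 0)/4 = (¾)*(-2) = -3/2 ≈ -1.5000)
z = 0 (z = ((-1 - 3/2) + 0)*0 = (-5/2 + 0)*0 = -5/2*0 = 0)
-125*p(J(-3), z) = -(-625)*0 = -125*0 = 0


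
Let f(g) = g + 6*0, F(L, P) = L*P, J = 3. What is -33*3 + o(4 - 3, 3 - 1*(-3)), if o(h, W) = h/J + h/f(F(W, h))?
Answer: -197/2 ≈ -98.500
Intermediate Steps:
f(g) = g (f(g) = g + 0 = g)
o(h, W) = 1/W + h/3 (o(h, W) = h/3 + h/((W*h)) = h*(1/3) + h*(1/(W*h)) = h/3 + 1/W = 1/W + h/3)
-33*3 + o(4 - 3, 3 - 1*(-3)) = -33*3 + (1/(3 - 1*(-3)) + (4 - 3)/3) = -99 + (1/(3 + 3) + (1/3)*1) = -99 + (1/6 + 1/3) = -99 + 1/2 = -197/2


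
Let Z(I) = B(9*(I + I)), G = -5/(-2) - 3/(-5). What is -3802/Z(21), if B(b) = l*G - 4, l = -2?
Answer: 19010/51 ≈ 372.75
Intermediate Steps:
G = 31/10 (G = -5*(-½) - 3*(-⅕) = 5/2 + ⅗ = 31/10 ≈ 3.1000)
B(b) = -51/5 (B(b) = -2*31/10 - 4 = -31/5 - 4 = -51/5)
Z(I) = -51/5
-3802/Z(21) = -3802/(-51/5) = -3802*(-5/51) = 19010/51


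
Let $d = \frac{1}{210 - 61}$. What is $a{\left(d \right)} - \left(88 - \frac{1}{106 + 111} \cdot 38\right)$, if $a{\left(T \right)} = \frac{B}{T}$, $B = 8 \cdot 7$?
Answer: $\frac{1791590}{217} \approx 8256.2$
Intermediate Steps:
$d = \frac{1}{149} \approx 0.0067114$
$B = 56$
$a{\left(T \right)} = \frac{56}{T}$
$a{\left(d \right)} - \left(88 - \frac{1}{106 + 111} \cdot 38\right) = 56 \frac{1}{\frac{1}{149}} - \left(88 - \frac{1}{106 + 111} \cdot 38\right) = 56 \cdot 149 - \left(88 - \frac{1}{217} \cdot 38\right) = 8344 + \left(-88 + \frac{1}{217} \cdot 38\right) = 8344 + \left(-88 + \frac{38}{217}\right) = 8344 - \frac{19058}{217} = \frac{1791590}{217}$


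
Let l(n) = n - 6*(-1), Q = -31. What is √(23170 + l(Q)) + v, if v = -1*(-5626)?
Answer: 5626 + √23145 ≈ 5778.1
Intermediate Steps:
l(n) = 6 + n (l(n) = n + 6 = 6 + n)
v = 5626
√(23170 + l(Q)) + v = √(23170 + (6 - 31)) + 5626 = √(23170 - 25) + 5626 = √23145 + 5626 = 5626 + √23145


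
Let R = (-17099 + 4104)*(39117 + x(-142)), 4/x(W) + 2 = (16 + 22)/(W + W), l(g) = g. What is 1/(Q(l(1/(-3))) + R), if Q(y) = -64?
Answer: -303/154015238977 ≈ -1.9673e-9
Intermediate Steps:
x(W) = 4/(-2 + 19/W) (x(W) = 4/(-2 + (16 + 22)/(W + W)) = 4/(-2 + 38/((2*W))) = 4/(-2 + 38*(1/(2*W))) = 4/(-2 + 19/W))
R = -154015219585/303 (R = (-17099 + 4104)*(39117 - 4*(-142)/(-19 + 2*(-142))) = -12995*(39117 - 4*(-142)/(-19 - 284)) = -12995*(39117 - 4*(-142)/(-303)) = -12995*(39117 - 4*(-142)*(-1/303)) = -12995*(39117 - 568/303) = -12995*11851883/303 = -154015219585/303 ≈ -5.0830e+8)
1/(Q(l(1/(-3))) + R) = 1/(-64 - 154015219585/303) = 1/(-154015238977/303) = -303/154015238977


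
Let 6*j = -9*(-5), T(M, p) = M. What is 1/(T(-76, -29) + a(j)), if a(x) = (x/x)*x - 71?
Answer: -2/279 ≈ -0.0071685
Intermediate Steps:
j = 15/2 (j = (-9*(-5))/6 = (⅙)*45 = 15/2 ≈ 7.5000)
a(x) = -71 + x (a(x) = 1*x - 71 = x - 71 = -71 + x)
1/(T(-76, -29) + a(j)) = 1/(-76 + (-71 + 15/2)) = 1/(-76 - 127/2) = 1/(-279/2) = -2/279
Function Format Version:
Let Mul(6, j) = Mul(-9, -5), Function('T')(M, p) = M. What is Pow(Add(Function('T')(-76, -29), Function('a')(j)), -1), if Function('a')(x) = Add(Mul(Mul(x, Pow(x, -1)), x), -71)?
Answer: Rational(-2, 279) ≈ -0.0071685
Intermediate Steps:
j = Rational(15, 2) (j = Mul(Rational(1, 6), Mul(-9, -5)) = Mul(Rational(1, 6), 45) = Rational(15, 2) ≈ 7.5000)
Function('a')(x) = Add(-71, x) (Function('a')(x) = Add(Mul(1, x), -71) = Add(x, -71) = Add(-71, x))
Pow(Add(Function('T')(-76, -29), Function('a')(j)), -1) = Pow(Add(-76, Add(-71, Rational(15, 2))), -1) = Pow(Add(-76, Rational(-127, 2)), -1) = Pow(Rational(-279, 2), -1) = Rational(-2, 279)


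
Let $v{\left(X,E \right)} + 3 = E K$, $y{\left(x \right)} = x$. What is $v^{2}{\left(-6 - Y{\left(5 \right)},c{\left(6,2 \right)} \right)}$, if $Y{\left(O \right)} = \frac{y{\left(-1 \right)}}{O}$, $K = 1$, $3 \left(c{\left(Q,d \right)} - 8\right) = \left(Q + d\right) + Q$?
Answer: $\frac{841}{9} \approx 93.444$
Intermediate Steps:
$c{\left(Q,d \right)} = 8 + \frac{d}{3} + \frac{2 Q}{3}$ ($c{\left(Q,d \right)} = 8 + \frac{\left(Q + d\right) + Q}{3} = 8 + \frac{d + 2 Q}{3} = 8 + \left(\frac{d}{3} + \frac{2 Q}{3}\right) = 8 + \frac{d}{3} + \frac{2 Q}{3}$)
$Y{\left(O \right)} = - \frac{1}{O}$
$v{\left(X,E \right)} = -3 + E$ ($v{\left(X,E \right)} = -3 + E 1 = -3 + E$)
$v^{2}{\left(-6 - Y{\left(5 \right)},c{\left(6,2 \right)} \right)} = \left(-3 + \left(8 + \frac{1}{3} \cdot 2 + \frac{2}{3} \cdot 6\right)\right)^{2} = \left(-3 + \left(8 + \frac{2}{3} + 4\right)\right)^{2} = \left(-3 + \frac{38}{3}\right)^{2} = \left(\frac{29}{3}\right)^{2} = \frac{841}{9}$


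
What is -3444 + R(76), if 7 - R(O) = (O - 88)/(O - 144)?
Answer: -58432/17 ≈ -3437.2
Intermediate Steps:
R(O) = 7 - (-88 + O)/(-144 + O) (R(O) = 7 - (O - 88)/(O - 144) = 7 - (-88 + O)/(-144 + O))
-3444 + R(76) = -3444 + 2*(-460 + 3*76)/(-144 + 76) = -3444 + 2*(-460 + 228)/(-68) = -3444 + 2*(-1/68)*(-232) = -3444 + 116/17 = -58432/17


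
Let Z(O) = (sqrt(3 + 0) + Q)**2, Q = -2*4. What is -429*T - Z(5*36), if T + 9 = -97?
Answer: 45407 + 16*sqrt(3) ≈ 45435.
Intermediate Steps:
T = -106 (T = -9 - 97 = -106)
Q = -8
Z(O) = (-8 + sqrt(3))**2 (Z(O) = (sqrt(3 + 0) - 8)**2 = (sqrt(3) - 8)**2 = (-8 + sqrt(3))**2)
-429*T - Z(5*36) = -429*(-106) - (8 - sqrt(3))**2 = 45474 - (8 - sqrt(3))**2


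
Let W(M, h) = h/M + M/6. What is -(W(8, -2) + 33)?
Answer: -409/12 ≈ -34.083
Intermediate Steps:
W(M, h) = M/6 + h/M (W(M, h) = h/M + M*(⅙) = h/M + M/6 = M/6 + h/M)
-(W(8, -2) + 33) = -(((⅙)*8 - 2/8) + 33) = -((4/3 - 2*⅛) + 33) = -((4/3 - ¼) + 33) = -(13/12 + 33) = -1*409/12 = -409/12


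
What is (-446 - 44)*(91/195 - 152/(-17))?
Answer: -235102/51 ≈ -4609.8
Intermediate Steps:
(-446 - 44)*(91/195 - 152/(-17)) = -490*(91*(1/195) - 152*(-1/17)) = -490*(7/15 + 152/17) = -490*2399/255 = -235102/51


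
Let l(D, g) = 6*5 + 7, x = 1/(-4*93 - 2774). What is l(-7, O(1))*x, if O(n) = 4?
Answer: -37/3146 ≈ -0.011761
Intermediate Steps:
x = -1/3146 (x = 1/(-372 - 2774) = 1/(-3146) = -1/3146 ≈ -0.00031786)
l(D, g) = 37 (l(D, g) = 30 + 7 = 37)
l(-7, O(1))*x = 37*(-1/3146) = -37/3146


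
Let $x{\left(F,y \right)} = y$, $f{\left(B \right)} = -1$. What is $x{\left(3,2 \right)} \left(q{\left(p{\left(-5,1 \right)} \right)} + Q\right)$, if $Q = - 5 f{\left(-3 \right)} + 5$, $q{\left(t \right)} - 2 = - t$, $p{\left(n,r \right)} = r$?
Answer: $22$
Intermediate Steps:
$q{\left(t \right)} = 2 - t$
$Q = 10$ ($Q = \left(-5\right) \left(-1\right) + 5 = 5 + 5 = 10$)
$x{\left(3,2 \right)} \left(q{\left(p{\left(-5,1 \right)} \right)} + Q\right) = 2 \left(\left(2 - 1\right) + 10\right) = 2 \left(1 + 10\right) = 2 \cdot 11 = 22$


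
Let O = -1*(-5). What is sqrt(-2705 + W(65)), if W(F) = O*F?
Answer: 2*I*sqrt(595) ≈ 48.785*I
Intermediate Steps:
O = 5
W(F) = 5*F
sqrt(-2705 + W(65)) = sqrt(-2705 + 5*65) = sqrt(-2705 + 325) = sqrt(-2380) = 2*I*sqrt(595)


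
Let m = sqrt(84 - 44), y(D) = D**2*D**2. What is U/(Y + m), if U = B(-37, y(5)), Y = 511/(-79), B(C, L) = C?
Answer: 1493653/11481 + 461834*sqrt(10)/11481 ≈ 257.30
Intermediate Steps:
y(D) = D**4
Y = -511/79 (Y = 511*(-1/79) = -511/79 ≈ -6.4684)
m = 2*sqrt(10) (m = sqrt(40) = 2*sqrt(10) ≈ 6.3246)
U = -37
U/(Y + m) = -37/(-511/79 + 2*sqrt(10))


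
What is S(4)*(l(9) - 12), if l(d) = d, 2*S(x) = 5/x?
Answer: -15/8 ≈ -1.8750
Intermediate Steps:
S(x) = 5/(2*x) (S(x) = (5/x)/2 = 5/(2*x))
S(4)*(l(9) - 12) = ((5/2)/4)*(9 - 12) = ((5/2)*(¼))*(-3) = (5/8)*(-3) = -15/8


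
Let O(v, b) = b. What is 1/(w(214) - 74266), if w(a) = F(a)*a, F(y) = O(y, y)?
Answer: -1/28470 ≈ -3.5125e-5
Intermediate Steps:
F(y) = y
w(a) = a² (w(a) = a*a = a²)
1/(w(214) - 74266) = 1/(214² - 74266) = 1/(45796 - 74266) = 1/(-28470) = -1/28470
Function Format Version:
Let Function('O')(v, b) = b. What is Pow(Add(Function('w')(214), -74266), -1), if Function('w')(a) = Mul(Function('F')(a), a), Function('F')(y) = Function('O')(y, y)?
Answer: Rational(-1, 28470) ≈ -3.5125e-5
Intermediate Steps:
Function('F')(y) = y
Function('w')(a) = Pow(a, 2) (Function('w')(a) = Mul(a, a) = Pow(a, 2))
Pow(Add(Function('w')(214), -74266), -1) = Pow(Add(Pow(214, 2), -74266), -1) = Pow(Add(45796, -74266), -1) = Pow(-28470, -1) = Rational(-1, 28470)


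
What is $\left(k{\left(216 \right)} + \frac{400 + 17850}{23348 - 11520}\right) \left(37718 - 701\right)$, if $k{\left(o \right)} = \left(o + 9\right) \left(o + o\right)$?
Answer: $\frac{21279219673725}{5914} \approx 3.5981 \cdot 10^{9}$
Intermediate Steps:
$k{\left(o \right)} = 2 o \left(9 + o\right)$ ($k{\left(o \right)} = \left(9 + o\right) 2 o = 2 o \left(9 + o\right)$)
$\left(k{\left(216 \right)} + \frac{400 + 17850}{23348 - 11520}\right) \left(37718 - 701\right) = \left(2 \cdot 216 \left(9 + 216\right) + \frac{400 + 17850}{23348 - 11520}\right) \left(37718 - 701\right) = \left(2 \cdot 216 \cdot 225 + \frac{18250}{11828}\right) 37017 = \left(97200 + 18250 \cdot \frac{1}{11828}\right) 37017 = \left(97200 + \frac{9125}{5914}\right) 37017 = \frac{574849925}{5914} \cdot 37017 = \frac{21279219673725}{5914}$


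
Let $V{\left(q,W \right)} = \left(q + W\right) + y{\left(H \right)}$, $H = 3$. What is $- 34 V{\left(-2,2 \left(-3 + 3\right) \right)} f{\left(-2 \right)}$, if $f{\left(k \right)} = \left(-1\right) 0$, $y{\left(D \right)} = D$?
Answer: $0$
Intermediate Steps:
$f{\left(k \right)} = 0$
$V{\left(q,W \right)} = 3 + W + q$ ($V{\left(q,W \right)} = \left(q + W\right) + 3 = \left(W + q\right) + 3 = 3 + W + q$)
$- 34 V{\left(-2,2 \left(-3 + 3\right) \right)} f{\left(-2 \right)} = - 34 \left(3 + 2 \left(-3 + 3\right) - 2\right) 0 = - 34 \left(3 + 2 \cdot 0 - 2\right) 0 = - 34 \left(3 + 0 - 2\right) 0 = \left(-34\right) 1 \cdot 0 = \left(-34\right) 0 = 0$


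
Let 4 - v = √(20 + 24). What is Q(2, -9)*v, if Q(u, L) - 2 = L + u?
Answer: -20 + 10*√11 ≈ 13.166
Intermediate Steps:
Q(u, L) = 2 + L + u (Q(u, L) = 2 + (L + u) = 2 + L + u)
v = 4 - 2*√11 (v = 4 - √(20 + 24) = 4 - √44 = 4 - 2*√11 ≈ -2.6333)
Q(2, -9)*v = (2 - 9 + 2)*(4 - 2*√11) = -5*(4 - 2*√11) = -20 + 10*√11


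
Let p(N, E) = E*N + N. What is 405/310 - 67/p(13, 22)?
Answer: 20065/18538 ≈ 1.0824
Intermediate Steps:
p(N, E) = N + E*N
405/310 - 67/p(13, 22) = 405/310 - 67*1/(13*(1 + 22)) = 405*(1/310) - 67/(13*23) = 81/62 - 67/299 = 20065/18538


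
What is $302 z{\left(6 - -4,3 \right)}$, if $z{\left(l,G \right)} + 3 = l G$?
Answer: $8154$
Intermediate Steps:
$z{\left(l,G \right)} = -3 + G l$ ($z{\left(l,G \right)} = -3 + l G = -3 + G l$)
$302 z{\left(6 - -4,3 \right)} = 302 \left(-3 + 3 \left(6 - -4\right)\right) = 302 \left(-3 + 3 \left(6 + 4\right)\right) = 302 \left(-3 + 3 \cdot 10\right) = 302 \left(-3 + 30\right) = 302 \cdot 27 = 8154$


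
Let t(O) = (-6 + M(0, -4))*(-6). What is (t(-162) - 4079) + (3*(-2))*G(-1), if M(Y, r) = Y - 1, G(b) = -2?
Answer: -4025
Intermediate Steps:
M(Y, r) = -1 + Y
t(O) = 42 (t(O) = (-6 + (-1 + 0))*(-6) = (-6 - 1)*(-6) = -7*(-6) = 42)
(t(-162) - 4079) + (3*(-2))*G(-1) = (42 - 4079) + (3*(-2))*(-2) = -4037 - 6*(-2) = -4037 + 12 = -4025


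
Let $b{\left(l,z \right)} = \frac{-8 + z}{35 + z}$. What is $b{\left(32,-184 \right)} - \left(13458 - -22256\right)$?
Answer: $- \frac{5321194}{149} \approx -35713.0$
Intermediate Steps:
$b{\left(l,z \right)} = \frac{-8 + z}{35 + z}$
$b{\left(32,-184 \right)} - \left(13458 - -22256\right) = \frac{-8 - 184}{35 - 184} - \left(13458 - -22256\right) = \frac{1}{-149} \left(-192\right) - \left(13458 + 22256\right) = \left(- \frac{1}{149}\right) \left(-192\right) - 35714 = \frac{192}{149} - 35714 = - \frac{5321194}{149}$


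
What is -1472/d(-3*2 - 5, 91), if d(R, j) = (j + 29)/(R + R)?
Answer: 4048/15 ≈ 269.87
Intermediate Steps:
d(R, j) = (29 + j)/(2*R) (d(R, j) = (29 + j)/((2*R)) = (29 + j)*(1/(2*R)) = (29 + j)/(2*R))
-1472/d(-3*2 - 5, 91) = -1472*2*(-3*2 - 5)/(29 + 91) = -1472/((1/2)*120/(-6 - 5)) = -1472/((1/2)*120/(-11)) = -1472/((1/2)*(-1/11)*120) = -1472/(-60/11) = -1472*(-11/60) = 4048/15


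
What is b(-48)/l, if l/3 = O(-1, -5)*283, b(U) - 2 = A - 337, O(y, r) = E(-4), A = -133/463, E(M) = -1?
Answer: 51746/131029 ≈ 0.39492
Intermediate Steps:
A = -133/463 (A = -133*1/463 = -133/463 ≈ -0.28726)
O(y, r) = -1
b(U) = -155238/463 (b(U) = 2 + (-133/463 - 337) = 2 - 156164/463 = -155238/463)
l = -849 (l = 3*(-1*283) = 3*(-283) = -849)
b(-48)/l = -155238/463/(-849) = -155238/463*(-1/849) = 51746/131029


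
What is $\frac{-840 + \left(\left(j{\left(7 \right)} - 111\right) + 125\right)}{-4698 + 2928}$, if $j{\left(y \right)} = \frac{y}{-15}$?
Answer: $\frac{12397}{26550} \approx 0.46693$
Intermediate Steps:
$j{\left(y \right)} = - \frac{y}{15}$ ($j{\left(y \right)} = y \left(- \frac{1}{15}\right) = - \frac{y}{15}$)
$\frac{-840 + \left(\left(j{\left(7 \right)} - 111\right) + 125\right)}{-4698 + 2928} = \frac{-840 + \left(\left(\left(- \frac{1}{15}\right) 7 - 111\right) + 125\right)}{-4698 + 2928} = \frac{-840 + \left(\left(- \frac{7}{15} - 111\right) + 125\right)}{-1770} = \left(-840 + \left(- \frac{1672}{15} + 125\right)\right) \left(- \frac{1}{1770}\right) = \left(-840 + \frac{203}{15}\right) \left(- \frac{1}{1770}\right) = \left(- \frac{12397}{15}\right) \left(- \frac{1}{1770}\right) = \frac{12397}{26550}$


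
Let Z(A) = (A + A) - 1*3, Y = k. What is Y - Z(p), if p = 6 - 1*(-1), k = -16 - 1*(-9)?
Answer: -18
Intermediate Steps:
k = -7 (k = -16 + 9 = -7)
p = 7 (p = 6 + 1 = 7)
Y = -7
Z(A) = -3 + 2*A (Z(A) = 2*A - 3 = -3 + 2*A)
Y - Z(p) = -7 - (-3 + 2*7) = -7 - (-3 + 14) = -7 - 1*11 = -7 - 11 = -18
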